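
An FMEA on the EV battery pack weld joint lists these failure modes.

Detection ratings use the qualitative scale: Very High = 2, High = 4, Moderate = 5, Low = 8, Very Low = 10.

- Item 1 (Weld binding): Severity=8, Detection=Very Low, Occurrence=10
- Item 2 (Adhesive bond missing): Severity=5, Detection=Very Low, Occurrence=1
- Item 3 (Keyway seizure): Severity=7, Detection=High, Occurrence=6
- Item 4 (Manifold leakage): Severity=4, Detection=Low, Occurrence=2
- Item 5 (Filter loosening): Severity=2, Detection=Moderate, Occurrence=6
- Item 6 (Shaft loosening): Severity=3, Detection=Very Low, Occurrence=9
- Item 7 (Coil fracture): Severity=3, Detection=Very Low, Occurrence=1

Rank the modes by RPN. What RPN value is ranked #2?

270

RPN = Severity × Occurrence × Detection:
  Item 1: 8 × 10 × 10 = 800
  Item 2: 5 × 1 × 10 = 50
  Item 3: 7 × 6 × 4 = 168
  Item 4: 4 × 2 × 8 = 64
  Item 5: 2 × 6 × 5 = 60
  Item 6: 3 × 9 × 10 = 270
  Item 7: 3 × 1 × 10 = 30
Sorted descending: 800, 270, 168, 64, 60, 50, 30.
The second-highest RPN is 270 (Item 6).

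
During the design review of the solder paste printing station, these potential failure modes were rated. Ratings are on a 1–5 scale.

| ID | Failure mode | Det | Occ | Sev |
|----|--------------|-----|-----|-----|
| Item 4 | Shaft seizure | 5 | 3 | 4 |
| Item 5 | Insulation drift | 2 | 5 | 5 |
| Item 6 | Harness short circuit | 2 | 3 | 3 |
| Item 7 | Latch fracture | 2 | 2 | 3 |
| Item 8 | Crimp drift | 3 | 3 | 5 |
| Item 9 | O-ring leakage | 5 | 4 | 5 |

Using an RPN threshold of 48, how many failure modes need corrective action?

RPN = Severity × Occurrence × Detection:
  Item 4: 4 × 3 × 5 = 60
  Item 5: 5 × 5 × 2 = 50
  Item 6: 3 × 3 × 2 = 18
  Item 7: 3 × 2 × 2 = 12
  Item 8: 5 × 3 × 3 = 45
  Item 9: 5 × 4 × 5 = 100
Modes with RPN ≥ 48: Item 4 (60), Item 5 (50), Item 9 (100) → 3.

3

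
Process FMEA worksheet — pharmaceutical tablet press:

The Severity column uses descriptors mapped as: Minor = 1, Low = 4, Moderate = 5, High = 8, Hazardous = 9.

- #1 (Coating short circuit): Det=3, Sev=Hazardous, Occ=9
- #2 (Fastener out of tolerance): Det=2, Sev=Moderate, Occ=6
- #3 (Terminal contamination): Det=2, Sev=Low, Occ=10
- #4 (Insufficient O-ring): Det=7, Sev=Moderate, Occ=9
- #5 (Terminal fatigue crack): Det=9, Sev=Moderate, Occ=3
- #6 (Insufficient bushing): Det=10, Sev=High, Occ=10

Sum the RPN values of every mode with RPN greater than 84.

1493

RPN = Severity × Occurrence × Detection:
  #1: 9 × 9 × 3 = 243
  #2: 5 × 6 × 2 = 60
  #3: 4 × 10 × 2 = 80
  #4: 5 × 9 × 7 = 315
  #5: 5 × 3 × 9 = 135
  #6: 8 × 10 × 10 = 800
RPN > 84: #1 (243), #4 (315), #5 (135), #6 (800).
Sum: 243 + 315 + 135 + 800 = 1493.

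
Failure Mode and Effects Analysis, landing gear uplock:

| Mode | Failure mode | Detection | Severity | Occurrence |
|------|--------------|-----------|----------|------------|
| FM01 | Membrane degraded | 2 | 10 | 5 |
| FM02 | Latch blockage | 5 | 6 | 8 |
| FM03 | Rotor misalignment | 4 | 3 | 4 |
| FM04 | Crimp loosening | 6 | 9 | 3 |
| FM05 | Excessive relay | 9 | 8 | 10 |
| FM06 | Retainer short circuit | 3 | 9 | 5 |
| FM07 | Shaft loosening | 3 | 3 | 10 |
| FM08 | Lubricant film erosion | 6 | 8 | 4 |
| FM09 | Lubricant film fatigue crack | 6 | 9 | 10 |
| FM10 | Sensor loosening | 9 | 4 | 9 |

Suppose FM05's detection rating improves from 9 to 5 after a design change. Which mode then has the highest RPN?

FM09

RPN = Severity × Occurrence × Detection:
  FM01: 10 × 5 × 2 = 100
  FM02: 6 × 8 × 5 = 240
  FM03: 3 × 4 × 4 = 48
  FM04: 9 × 3 × 6 = 162
  FM05: 8 × 10 × 9 = 720
  FM06: 9 × 5 × 3 = 135
  FM07: 3 × 10 × 3 = 90
  FM08: 8 × 4 × 6 = 192
  FM09: 9 × 10 × 6 = 540
  FM10: 4 × 9 × 9 = 324
After action: FM05 → 8 × 10 × 5 = 400.
Revised RPNs: FM09=540, FM05=400, FM10=324, FM02=240, FM08=192, FM04=162, FM06=135, FM01=100, FM07=90, FM03=48.
Highest is now FM09 (540).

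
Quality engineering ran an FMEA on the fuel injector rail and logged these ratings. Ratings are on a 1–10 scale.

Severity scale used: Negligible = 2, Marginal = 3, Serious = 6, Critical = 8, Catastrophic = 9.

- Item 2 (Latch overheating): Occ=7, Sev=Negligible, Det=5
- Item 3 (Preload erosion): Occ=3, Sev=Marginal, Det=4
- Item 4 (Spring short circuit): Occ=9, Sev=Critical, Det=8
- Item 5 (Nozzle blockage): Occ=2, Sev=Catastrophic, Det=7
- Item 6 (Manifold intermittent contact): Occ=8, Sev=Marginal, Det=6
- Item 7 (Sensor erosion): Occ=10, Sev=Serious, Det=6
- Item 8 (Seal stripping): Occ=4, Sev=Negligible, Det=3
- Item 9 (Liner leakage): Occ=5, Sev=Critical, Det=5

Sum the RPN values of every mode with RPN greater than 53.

RPN = Severity × Occurrence × Detection:
  Item 2: 2 × 7 × 5 = 70
  Item 3: 3 × 3 × 4 = 36
  Item 4: 8 × 9 × 8 = 576
  Item 5: 9 × 2 × 7 = 126
  Item 6: 3 × 8 × 6 = 144
  Item 7: 6 × 10 × 6 = 360
  Item 8: 2 × 4 × 3 = 24
  Item 9: 8 × 5 × 5 = 200
RPN > 53: Item 2 (70), Item 4 (576), Item 5 (126), Item 6 (144), Item 7 (360), Item 9 (200).
Sum: 70 + 576 + 126 + 144 + 360 + 200 = 1476.

1476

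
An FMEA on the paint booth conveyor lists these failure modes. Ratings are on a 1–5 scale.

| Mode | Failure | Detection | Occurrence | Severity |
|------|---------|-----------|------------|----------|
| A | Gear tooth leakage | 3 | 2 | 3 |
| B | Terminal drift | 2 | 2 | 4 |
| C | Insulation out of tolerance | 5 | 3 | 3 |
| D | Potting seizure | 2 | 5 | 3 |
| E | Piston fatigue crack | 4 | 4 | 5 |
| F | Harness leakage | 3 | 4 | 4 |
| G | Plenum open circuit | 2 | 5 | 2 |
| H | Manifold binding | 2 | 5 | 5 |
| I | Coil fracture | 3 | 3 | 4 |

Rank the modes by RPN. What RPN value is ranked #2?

RPN = Severity × Occurrence × Detection:
  A: 3 × 2 × 3 = 18
  B: 4 × 2 × 2 = 16
  C: 3 × 3 × 5 = 45
  D: 3 × 5 × 2 = 30
  E: 5 × 4 × 4 = 80
  F: 4 × 4 × 3 = 48
  G: 2 × 5 × 2 = 20
  H: 5 × 5 × 2 = 50
  I: 4 × 3 × 3 = 36
Sorted descending: 80, 50, 48, 45, 36, 30, 20, 18, 16.
The second-highest RPN is 50 (H).

50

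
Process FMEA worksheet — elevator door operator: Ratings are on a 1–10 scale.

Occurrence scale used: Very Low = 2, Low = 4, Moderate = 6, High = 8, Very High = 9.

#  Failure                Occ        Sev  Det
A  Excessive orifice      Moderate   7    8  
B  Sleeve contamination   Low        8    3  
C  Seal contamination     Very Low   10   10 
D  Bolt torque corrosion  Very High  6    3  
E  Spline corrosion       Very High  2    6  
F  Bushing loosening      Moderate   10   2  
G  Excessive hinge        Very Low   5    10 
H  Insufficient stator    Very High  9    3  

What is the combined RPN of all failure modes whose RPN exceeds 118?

RPN = Severity × Occurrence × Detection:
  A: 7 × 6 × 8 = 336
  B: 8 × 4 × 3 = 96
  C: 10 × 2 × 10 = 200
  D: 6 × 9 × 3 = 162
  E: 2 × 9 × 6 = 108
  F: 10 × 6 × 2 = 120
  G: 5 × 2 × 10 = 100
  H: 9 × 9 × 3 = 243
RPN > 118: A (336), C (200), D (162), F (120), H (243).
Sum: 336 + 200 + 162 + 120 + 243 = 1061.

1061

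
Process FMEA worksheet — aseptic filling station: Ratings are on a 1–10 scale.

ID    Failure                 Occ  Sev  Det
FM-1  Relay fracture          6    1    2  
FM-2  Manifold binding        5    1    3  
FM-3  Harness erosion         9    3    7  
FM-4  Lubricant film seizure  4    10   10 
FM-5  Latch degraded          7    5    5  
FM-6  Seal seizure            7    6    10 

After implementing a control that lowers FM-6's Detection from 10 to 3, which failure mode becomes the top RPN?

FM-4

RPN = Severity × Occurrence × Detection:
  FM-1: 1 × 6 × 2 = 12
  FM-2: 1 × 5 × 3 = 15
  FM-3: 3 × 9 × 7 = 189
  FM-4: 10 × 4 × 10 = 400
  FM-5: 5 × 7 × 5 = 175
  FM-6: 6 × 7 × 10 = 420
After action: FM-6 → 6 × 7 × 3 = 126.
Revised RPNs: FM-4=400, FM-3=189, FM-5=175, FM-6=126, FM-2=15, FM-1=12.
Highest is now FM-4 (400).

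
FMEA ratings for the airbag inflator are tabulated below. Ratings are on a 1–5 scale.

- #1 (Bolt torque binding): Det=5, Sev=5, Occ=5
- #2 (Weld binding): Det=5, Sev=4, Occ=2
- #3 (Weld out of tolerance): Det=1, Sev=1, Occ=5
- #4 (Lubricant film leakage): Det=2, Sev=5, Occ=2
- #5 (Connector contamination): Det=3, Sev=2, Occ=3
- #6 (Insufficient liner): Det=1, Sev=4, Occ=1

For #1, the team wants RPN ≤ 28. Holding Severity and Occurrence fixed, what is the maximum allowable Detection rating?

1

#1: S=5, O=5, D=5 → current RPN = 125.
Fixed product = 25. Need 25 × D ≤ 28, so D ≤ 28/25 = 1.12.
Maximum integer Detection rating = 1 (gives RPN 25; D=2 would give 50 > 28).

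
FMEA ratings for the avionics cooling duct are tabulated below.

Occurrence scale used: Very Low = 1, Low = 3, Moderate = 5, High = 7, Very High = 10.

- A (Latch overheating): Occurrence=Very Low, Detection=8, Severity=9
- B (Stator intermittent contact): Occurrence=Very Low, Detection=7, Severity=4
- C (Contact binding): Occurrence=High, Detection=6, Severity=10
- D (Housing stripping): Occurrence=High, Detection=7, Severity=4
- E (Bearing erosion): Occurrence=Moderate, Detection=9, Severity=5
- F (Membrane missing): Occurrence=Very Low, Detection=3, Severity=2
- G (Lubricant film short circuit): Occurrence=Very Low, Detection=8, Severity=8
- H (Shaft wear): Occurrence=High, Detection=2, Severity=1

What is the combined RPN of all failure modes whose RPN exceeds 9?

RPN = Severity × Occurrence × Detection:
  A: 9 × 1 × 8 = 72
  B: 4 × 1 × 7 = 28
  C: 10 × 7 × 6 = 420
  D: 4 × 7 × 7 = 196
  E: 5 × 5 × 9 = 225
  F: 2 × 1 × 3 = 6
  G: 8 × 1 × 8 = 64
  H: 1 × 7 × 2 = 14
RPN > 9: A (72), B (28), C (420), D (196), E (225), G (64), H (14).
Sum: 72 + 28 + 420 + 196 + 225 + 64 + 14 = 1019.

1019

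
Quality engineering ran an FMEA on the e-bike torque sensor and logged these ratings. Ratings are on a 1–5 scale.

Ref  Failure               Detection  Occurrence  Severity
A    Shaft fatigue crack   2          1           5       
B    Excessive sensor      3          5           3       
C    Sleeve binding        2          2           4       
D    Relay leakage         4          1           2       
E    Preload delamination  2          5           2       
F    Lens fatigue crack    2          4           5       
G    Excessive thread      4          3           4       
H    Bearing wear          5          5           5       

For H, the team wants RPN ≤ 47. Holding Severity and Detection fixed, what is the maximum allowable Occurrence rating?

H: S=5, O=5, D=5 → current RPN = 125.
Fixed product = 25. Need 25 × O ≤ 47, so O ≤ 47/25 = 1.88.
Maximum integer Occurrence rating = 1 (gives RPN 25; O=2 would give 50 > 47).

1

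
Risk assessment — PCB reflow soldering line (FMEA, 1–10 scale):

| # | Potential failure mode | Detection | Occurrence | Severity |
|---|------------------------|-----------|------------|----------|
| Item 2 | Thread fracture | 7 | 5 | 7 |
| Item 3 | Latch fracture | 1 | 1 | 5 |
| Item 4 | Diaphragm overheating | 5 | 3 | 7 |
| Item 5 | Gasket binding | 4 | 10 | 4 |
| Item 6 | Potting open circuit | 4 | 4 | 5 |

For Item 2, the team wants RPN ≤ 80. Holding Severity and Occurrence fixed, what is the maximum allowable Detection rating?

2

Item 2: S=7, O=5, D=7 → current RPN = 245.
Fixed product = 35. Need 35 × D ≤ 80, so D ≤ 80/35 = 2.29.
Maximum integer Detection rating = 2 (gives RPN 70; D=3 would give 105 > 80).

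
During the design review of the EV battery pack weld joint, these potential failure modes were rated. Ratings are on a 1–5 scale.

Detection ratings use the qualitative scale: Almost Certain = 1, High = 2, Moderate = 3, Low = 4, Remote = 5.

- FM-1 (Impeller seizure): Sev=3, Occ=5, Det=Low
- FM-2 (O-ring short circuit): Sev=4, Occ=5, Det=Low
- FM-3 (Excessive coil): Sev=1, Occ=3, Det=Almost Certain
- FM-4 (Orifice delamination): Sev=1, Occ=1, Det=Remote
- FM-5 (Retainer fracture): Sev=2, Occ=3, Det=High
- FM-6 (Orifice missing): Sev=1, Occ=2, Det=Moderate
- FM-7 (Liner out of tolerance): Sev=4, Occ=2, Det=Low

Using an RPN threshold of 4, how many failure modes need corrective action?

6

RPN = Severity × Occurrence × Detection:
  FM-1: 3 × 5 × 4 = 60
  FM-2: 4 × 5 × 4 = 80
  FM-3: 1 × 3 × 1 = 3
  FM-4: 1 × 1 × 5 = 5
  FM-5: 2 × 3 × 2 = 12
  FM-6: 1 × 2 × 3 = 6
  FM-7: 4 × 2 × 4 = 32
Modes with RPN ≥ 4: FM-1 (60), FM-2 (80), FM-4 (5), FM-5 (12), FM-6 (6), FM-7 (32) → 6.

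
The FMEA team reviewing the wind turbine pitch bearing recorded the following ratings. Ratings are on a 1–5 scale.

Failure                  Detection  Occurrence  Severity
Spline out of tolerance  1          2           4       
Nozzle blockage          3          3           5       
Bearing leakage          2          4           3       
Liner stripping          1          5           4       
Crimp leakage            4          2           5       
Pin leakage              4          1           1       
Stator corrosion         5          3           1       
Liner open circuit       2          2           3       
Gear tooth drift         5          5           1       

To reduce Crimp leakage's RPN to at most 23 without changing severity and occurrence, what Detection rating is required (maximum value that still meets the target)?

2

Crimp leakage: S=5, O=2, D=4 → current RPN = 40.
Fixed product = 10. Need 10 × D ≤ 23, so D ≤ 23/10 = 2.30.
Maximum integer Detection rating = 2 (gives RPN 20; D=3 would give 30 > 23).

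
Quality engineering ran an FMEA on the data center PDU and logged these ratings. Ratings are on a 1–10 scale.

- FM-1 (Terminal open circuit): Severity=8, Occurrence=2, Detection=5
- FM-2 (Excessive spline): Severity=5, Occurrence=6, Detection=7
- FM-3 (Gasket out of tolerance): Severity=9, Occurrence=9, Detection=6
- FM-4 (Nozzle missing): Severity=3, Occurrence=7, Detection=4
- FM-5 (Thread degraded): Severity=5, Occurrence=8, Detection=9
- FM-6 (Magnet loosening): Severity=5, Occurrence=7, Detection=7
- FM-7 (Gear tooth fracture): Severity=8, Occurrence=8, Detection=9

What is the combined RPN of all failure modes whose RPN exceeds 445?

RPN = Severity × Occurrence × Detection:
  FM-1: 8 × 2 × 5 = 80
  FM-2: 5 × 6 × 7 = 210
  FM-3: 9 × 9 × 6 = 486
  FM-4: 3 × 7 × 4 = 84
  FM-5: 5 × 8 × 9 = 360
  FM-6: 5 × 7 × 7 = 245
  FM-7: 8 × 8 × 9 = 576
RPN > 445: FM-3 (486), FM-7 (576).
Sum: 486 + 576 = 1062.

1062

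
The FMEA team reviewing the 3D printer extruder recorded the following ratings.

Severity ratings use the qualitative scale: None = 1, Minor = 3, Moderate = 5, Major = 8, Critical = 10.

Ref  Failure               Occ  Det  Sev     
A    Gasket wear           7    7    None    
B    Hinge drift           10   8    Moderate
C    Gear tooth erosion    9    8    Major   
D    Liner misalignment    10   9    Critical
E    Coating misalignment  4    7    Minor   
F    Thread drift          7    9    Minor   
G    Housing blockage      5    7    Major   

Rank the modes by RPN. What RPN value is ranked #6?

RPN = Severity × Occurrence × Detection:
  A: 1 × 7 × 7 = 49
  B: 5 × 10 × 8 = 400
  C: 8 × 9 × 8 = 576
  D: 10 × 10 × 9 = 900
  E: 3 × 4 × 7 = 84
  F: 3 × 7 × 9 = 189
  G: 8 × 5 × 7 = 280
Sorted descending: 900, 576, 400, 280, 189, 84, 49.
The sixth-highest RPN is 84 (E).

84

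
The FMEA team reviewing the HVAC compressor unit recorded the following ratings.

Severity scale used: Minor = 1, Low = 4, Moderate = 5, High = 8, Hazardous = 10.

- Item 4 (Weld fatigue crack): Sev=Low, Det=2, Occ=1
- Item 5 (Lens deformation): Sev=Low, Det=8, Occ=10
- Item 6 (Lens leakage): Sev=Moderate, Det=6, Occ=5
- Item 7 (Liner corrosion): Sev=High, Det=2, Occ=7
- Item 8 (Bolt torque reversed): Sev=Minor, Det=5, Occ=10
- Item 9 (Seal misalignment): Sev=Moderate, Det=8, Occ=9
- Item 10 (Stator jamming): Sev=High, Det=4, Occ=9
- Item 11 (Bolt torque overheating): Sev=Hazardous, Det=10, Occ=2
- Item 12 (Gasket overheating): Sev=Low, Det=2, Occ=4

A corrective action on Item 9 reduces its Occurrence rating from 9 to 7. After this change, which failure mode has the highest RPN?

RPN = Severity × Occurrence × Detection:
  Item 4: 4 × 1 × 2 = 8
  Item 5: 4 × 10 × 8 = 320
  Item 6: 5 × 5 × 6 = 150
  Item 7: 8 × 7 × 2 = 112
  Item 8: 1 × 10 × 5 = 50
  Item 9: 5 × 9 × 8 = 360
  Item 10: 8 × 9 × 4 = 288
  Item 11: 10 × 2 × 10 = 200
  Item 12: 4 × 4 × 2 = 32
After action: Item 9 → 5 × 7 × 8 = 280.
Revised RPNs: Item 5=320, Item 10=288, Item 9=280, Item 11=200, Item 6=150, Item 7=112, Item 8=50, Item 12=32, Item 4=8.
Highest is now Item 5 (320).

Item 5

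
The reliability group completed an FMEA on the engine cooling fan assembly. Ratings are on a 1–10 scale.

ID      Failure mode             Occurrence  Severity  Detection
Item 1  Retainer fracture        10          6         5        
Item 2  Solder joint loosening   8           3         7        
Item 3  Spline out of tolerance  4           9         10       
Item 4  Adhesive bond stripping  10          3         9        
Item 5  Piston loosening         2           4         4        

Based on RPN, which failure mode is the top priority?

Item 3

RPN = Severity × Occurrence × Detection:
  Item 1: 6 × 10 × 5 = 300
  Item 2: 3 × 8 × 7 = 168
  Item 3: 9 × 4 × 10 = 360
  Item 4: 3 × 10 × 9 = 270
  Item 5: 4 × 2 × 4 = 32
Highest RPN is 360 → Item 3.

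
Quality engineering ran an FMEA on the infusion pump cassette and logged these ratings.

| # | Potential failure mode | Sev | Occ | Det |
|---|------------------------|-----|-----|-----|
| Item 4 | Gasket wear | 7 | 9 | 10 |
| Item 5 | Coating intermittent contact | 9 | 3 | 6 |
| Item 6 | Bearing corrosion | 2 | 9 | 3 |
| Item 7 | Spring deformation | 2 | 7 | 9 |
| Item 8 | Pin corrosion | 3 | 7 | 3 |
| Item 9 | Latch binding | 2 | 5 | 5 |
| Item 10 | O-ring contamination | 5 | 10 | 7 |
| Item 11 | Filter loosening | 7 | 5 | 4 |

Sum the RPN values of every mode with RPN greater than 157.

RPN = Severity × Occurrence × Detection:
  Item 4: 7 × 9 × 10 = 630
  Item 5: 9 × 3 × 6 = 162
  Item 6: 2 × 9 × 3 = 54
  Item 7: 2 × 7 × 9 = 126
  Item 8: 3 × 7 × 3 = 63
  Item 9: 2 × 5 × 5 = 50
  Item 10: 5 × 10 × 7 = 350
  Item 11: 7 × 5 × 4 = 140
RPN > 157: Item 4 (630), Item 5 (162), Item 10 (350).
Sum: 630 + 162 + 350 = 1142.

1142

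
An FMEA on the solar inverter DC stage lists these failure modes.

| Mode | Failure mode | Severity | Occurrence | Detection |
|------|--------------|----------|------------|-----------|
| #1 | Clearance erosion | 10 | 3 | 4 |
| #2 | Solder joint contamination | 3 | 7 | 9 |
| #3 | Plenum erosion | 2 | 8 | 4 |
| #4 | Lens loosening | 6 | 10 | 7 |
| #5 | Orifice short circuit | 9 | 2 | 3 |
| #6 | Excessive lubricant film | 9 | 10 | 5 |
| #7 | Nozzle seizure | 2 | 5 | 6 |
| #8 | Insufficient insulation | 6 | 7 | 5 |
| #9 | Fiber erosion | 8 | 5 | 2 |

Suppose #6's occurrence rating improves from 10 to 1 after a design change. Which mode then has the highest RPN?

#4

RPN = Severity × Occurrence × Detection:
  #1: 10 × 3 × 4 = 120
  #2: 3 × 7 × 9 = 189
  #3: 2 × 8 × 4 = 64
  #4: 6 × 10 × 7 = 420
  #5: 9 × 2 × 3 = 54
  #6: 9 × 10 × 5 = 450
  #7: 2 × 5 × 6 = 60
  #8: 6 × 7 × 5 = 210
  #9: 8 × 5 × 2 = 80
After action: #6 → 9 × 1 × 5 = 45.
Revised RPNs: #4=420, #8=210, #2=189, #1=120, #9=80, #3=64, #7=60, #5=54, #6=45.
Highest is now #4 (420).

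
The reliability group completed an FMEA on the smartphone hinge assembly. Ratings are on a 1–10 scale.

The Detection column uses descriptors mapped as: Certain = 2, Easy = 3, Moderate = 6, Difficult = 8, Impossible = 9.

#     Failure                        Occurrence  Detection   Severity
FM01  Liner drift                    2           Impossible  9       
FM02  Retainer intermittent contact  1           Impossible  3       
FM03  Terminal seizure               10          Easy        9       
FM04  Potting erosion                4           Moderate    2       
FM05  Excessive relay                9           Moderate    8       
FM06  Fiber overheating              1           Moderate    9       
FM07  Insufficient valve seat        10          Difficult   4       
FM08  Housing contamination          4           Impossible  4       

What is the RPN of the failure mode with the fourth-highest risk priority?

162

RPN = Severity × Occurrence × Detection:
  FM01: 9 × 2 × 9 = 162
  FM02: 3 × 1 × 9 = 27
  FM03: 9 × 10 × 3 = 270
  FM04: 2 × 4 × 6 = 48
  FM05: 8 × 9 × 6 = 432
  FM06: 9 × 1 × 6 = 54
  FM07: 4 × 10 × 8 = 320
  FM08: 4 × 4 × 9 = 144
Sorted descending: 432, 320, 270, 162, 144, 54, 48, 27.
The fourth-highest RPN is 162 (FM01).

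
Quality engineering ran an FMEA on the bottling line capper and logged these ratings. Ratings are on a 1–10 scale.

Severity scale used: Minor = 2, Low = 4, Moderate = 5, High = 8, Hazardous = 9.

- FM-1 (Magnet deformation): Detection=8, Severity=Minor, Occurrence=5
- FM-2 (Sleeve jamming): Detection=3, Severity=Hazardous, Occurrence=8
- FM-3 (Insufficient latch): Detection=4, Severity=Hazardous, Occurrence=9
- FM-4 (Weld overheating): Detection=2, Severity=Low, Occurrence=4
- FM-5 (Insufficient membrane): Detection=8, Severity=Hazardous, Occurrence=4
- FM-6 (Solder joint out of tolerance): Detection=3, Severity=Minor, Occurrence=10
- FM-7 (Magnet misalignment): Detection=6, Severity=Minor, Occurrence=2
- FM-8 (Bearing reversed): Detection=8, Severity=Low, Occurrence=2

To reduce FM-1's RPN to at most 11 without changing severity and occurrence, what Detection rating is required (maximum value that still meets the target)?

FM-1: S=2, O=5, D=8 → current RPN = 80.
Fixed product = 10. Need 10 × D ≤ 11, so D ≤ 11/10 = 1.10.
Maximum integer Detection rating = 1 (gives RPN 10; D=2 would give 20 > 11).

1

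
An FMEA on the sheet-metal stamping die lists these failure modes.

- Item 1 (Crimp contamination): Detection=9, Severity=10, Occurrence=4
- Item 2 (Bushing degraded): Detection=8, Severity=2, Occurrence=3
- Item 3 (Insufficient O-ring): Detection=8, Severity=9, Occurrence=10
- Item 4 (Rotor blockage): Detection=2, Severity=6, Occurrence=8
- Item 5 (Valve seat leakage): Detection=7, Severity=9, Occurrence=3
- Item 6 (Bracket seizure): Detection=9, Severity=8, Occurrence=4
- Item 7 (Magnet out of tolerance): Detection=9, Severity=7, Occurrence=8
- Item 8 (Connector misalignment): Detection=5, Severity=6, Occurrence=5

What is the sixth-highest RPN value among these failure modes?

RPN = Severity × Occurrence × Detection:
  Item 1: 10 × 4 × 9 = 360
  Item 2: 2 × 3 × 8 = 48
  Item 3: 9 × 10 × 8 = 720
  Item 4: 6 × 8 × 2 = 96
  Item 5: 9 × 3 × 7 = 189
  Item 6: 8 × 4 × 9 = 288
  Item 7: 7 × 8 × 9 = 504
  Item 8: 6 × 5 × 5 = 150
Sorted descending: 720, 504, 360, 288, 189, 150, 96, 48.
The sixth-highest RPN is 150 (Item 8).

150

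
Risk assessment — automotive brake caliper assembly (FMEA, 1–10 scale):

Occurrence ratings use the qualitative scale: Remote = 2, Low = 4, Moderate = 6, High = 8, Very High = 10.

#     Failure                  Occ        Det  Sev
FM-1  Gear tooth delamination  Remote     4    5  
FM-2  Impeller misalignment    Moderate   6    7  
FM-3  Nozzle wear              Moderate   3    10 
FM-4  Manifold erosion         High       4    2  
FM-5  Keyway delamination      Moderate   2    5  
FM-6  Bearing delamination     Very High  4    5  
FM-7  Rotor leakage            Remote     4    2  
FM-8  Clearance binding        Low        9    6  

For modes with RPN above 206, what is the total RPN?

RPN = Severity × Occurrence × Detection:
  FM-1: 5 × 2 × 4 = 40
  FM-2: 7 × 6 × 6 = 252
  FM-3: 10 × 6 × 3 = 180
  FM-4: 2 × 8 × 4 = 64
  FM-5: 5 × 6 × 2 = 60
  FM-6: 5 × 10 × 4 = 200
  FM-7: 2 × 2 × 4 = 16
  FM-8: 6 × 4 × 9 = 216
RPN > 206: FM-2 (252), FM-8 (216).
Sum: 252 + 216 = 468.

468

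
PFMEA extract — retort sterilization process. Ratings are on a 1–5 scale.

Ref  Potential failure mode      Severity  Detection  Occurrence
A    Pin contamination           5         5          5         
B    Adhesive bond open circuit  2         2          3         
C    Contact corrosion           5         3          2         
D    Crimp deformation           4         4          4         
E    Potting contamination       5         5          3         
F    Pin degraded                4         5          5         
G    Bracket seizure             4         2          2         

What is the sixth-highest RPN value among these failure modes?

16

RPN = Severity × Occurrence × Detection:
  A: 5 × 5 × 5 = 125
  B: 2 × 3 × 2 = 12
  C: 5 × 2 × 3 = 30
  D: 4 × 4 × 4 = 64
  E: 5 × 3 × 5 = 75
  F: 4 × 5 × 5 = 100
  G: 4 × 2 × 2 = 16
Sorted descending: 125, 100, 75, 64, 30, 16, 12.
The sixth-highest RPN is 16 (G).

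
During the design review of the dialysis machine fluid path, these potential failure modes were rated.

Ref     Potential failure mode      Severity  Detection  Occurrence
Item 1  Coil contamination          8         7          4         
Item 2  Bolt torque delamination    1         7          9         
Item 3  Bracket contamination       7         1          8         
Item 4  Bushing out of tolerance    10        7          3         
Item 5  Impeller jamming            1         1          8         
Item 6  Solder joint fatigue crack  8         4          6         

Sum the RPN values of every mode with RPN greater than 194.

RPN = Severity × Occurrence × Detection:
  Item 1: 8 × 4 × 7 = 224
  Item 2: 1 × 9 × 7 = 63
  Item 3: 7 × 8 × 1 = 56
  Item 4: 10 × 3 × 7 = 210
  Item 5: 1 × 8 × 1 = 8
  Item 6: 8 × 6 × 4 = 192
RPN > 194: Item 1 (224), Item 4 (210).
Sum: 224 + 210 = 434.

434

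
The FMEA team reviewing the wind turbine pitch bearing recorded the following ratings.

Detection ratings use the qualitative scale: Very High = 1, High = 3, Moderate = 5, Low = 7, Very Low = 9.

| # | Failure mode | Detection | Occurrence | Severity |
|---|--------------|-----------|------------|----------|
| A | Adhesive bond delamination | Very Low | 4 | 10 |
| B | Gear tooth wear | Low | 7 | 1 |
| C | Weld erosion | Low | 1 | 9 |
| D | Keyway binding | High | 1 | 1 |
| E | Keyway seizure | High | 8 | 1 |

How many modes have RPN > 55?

RPN = Severity × Occurrence × Detection:
  A: 10 × 4 × 9 = 360
  B: 1 × 7 × 7 = 49
  C: 9 × 1 × 7 = 63
  D: 1 × 1 × 3 = 3
  E: 1 × 8 × 3 = 24
Modes with RPN > 55: A (360), C (63) → 2.

2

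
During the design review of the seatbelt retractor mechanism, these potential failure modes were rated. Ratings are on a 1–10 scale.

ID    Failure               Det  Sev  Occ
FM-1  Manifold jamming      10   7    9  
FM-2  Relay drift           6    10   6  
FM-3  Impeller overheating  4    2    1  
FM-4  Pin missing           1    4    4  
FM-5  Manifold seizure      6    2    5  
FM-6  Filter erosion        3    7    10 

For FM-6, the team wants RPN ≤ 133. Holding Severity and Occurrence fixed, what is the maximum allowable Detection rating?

1

FM-6: S=7, O=10, D=3 → current RPN = 210.
Fixed product = 70. Need 70 × D ≤ 133, so D ≤ 133/70 = 1.90.
Maximum integer Detection rating = 1 (gives RPN 70; D=2 would give 140 > 133).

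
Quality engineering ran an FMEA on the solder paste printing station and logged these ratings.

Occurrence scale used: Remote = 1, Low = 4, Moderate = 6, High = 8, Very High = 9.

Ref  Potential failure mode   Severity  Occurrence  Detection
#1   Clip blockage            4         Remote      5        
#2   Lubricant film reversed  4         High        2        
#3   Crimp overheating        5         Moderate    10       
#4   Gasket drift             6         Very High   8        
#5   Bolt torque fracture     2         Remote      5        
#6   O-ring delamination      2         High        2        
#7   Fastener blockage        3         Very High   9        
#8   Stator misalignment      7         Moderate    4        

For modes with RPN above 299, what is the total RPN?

732

RPN = Severity × Occurrence × Detection:
  #1: 4 × 1 × 5 = 20
  #2: 4 × 8 × 2 = 64
  #3: 5 × 6 × 10 = 300
  #4: 6 × 9 × 8 = 432
  #5: 2 × 1 × 5 = 10
  #6: 2 × 8 × 2 = 32
  #7: 3 × 9 × 9 = 243
  #8: 7 × 6 × 4 = 168
RPN > 299: #3 (300), #4 (432).
Sum: 300 + 432 = 732.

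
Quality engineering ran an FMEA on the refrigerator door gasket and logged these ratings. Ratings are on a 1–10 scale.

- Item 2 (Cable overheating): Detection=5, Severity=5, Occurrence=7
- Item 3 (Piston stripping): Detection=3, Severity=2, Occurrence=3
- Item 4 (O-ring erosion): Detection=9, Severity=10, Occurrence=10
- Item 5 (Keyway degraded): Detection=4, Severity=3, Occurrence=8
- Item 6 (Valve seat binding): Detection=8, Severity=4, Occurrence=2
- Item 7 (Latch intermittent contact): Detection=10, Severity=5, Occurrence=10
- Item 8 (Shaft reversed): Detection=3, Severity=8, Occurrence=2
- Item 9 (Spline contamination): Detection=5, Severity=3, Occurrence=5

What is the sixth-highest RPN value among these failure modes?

64

RPN = Severity × Occurrence × Detection:
  Item 2: 5 × 7 × 5 = 175
  Item 3: 2 × 3 × 3 = 18
  Item 4: 10 × 10 × 9 = 900
  Item 5: 3 × 8 × 4 = 96
  Item 6: 4 × 2 × 8 = 64
  Item 7: 5 × 10 × 10 = 500
  Item 8: 8 × 2 × 3 = 48
  Item 9: 3 × 5 × 5 = 75
Sorted descending: 900, 500, 175, 96, 75, 64, 48, 18.
The sixth-highest RPN is 64 (Item 6).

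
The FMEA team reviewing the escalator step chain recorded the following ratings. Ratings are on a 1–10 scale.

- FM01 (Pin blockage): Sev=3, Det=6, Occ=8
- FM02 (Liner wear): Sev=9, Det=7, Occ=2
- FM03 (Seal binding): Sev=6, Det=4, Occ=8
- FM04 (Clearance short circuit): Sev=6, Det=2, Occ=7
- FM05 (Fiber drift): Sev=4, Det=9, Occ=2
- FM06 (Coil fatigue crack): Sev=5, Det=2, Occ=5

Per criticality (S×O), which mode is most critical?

Criticality = Severity × Occurrence:
  FM01: 3 × 8 = 24
  FM02: 9 × 2 = 18
  FM03: 6 × 8 = 48
  FM04: 6 × 7 = 42
  FM05: 4 × 2 = 8
  FM06: 5 × 5 = 25
Highest criticality is 48 → FM03.

FM03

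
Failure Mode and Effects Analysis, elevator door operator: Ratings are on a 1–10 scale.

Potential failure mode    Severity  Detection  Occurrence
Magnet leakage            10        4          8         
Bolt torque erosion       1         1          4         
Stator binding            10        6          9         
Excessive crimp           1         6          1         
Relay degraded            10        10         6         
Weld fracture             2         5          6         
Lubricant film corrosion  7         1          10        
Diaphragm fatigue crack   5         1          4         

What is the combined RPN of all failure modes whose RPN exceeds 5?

RPN = Severity × Occurrence × Detection:
  Magnet leakage: 10 × 8 × 4 = 320
  Bolt torque erosion: 1 × 4 × 1 = 4
  Stator binding: 10 × 9 × 6 = 540
  Excessive crimp: 1 × 1 × 6 = 6
  Relay degraded: 10 × 6 × 10 = 600
  Weld fracture: 2 × 6 × 5 = 60
  Lubricant film corrosion: 7 × 10 × 1 = 70
  Diaphragm fatigue crack: 5 × 4 × 1 = 20
RPN > 5: Magnet leakage (320), Stator binding (540), Excessive crimp (6), Relay degraded (600), Weld fracture (60), Lubricant film corrosion (70), Diaphragm fatigue crack (20).
Sum: 320 + 540 + 6 + 600 + 60 + 70 + 20 = 1616.

1616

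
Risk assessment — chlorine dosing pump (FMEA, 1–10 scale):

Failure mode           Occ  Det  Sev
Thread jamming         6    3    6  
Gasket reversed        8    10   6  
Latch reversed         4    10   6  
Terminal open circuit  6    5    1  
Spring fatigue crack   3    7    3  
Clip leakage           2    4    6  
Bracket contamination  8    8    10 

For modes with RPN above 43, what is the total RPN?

1579

RPN = Severity × Occurrence × Detection:
  Thread jamming: 6 × 6 × 3 = 108
  Gasket reversed: 6 × 8 × 10 = 480
  Latch reversed: 6 × 4 × 10 = 240
  Terminal open circuit: 1 × 6 × 5 = 30
  Spring fatigue crack: 3 × 3 × 7 = 63
  Clip leakage: 6 × 2 × 4 = 48
  Bracket contamination: 10 × 8 × 8 = 640
RPN > 43: Thread jamming (108), Gasket reversed (480), Latch reversed (240), Spring fatigue crack (63), Clip leakage (48), Bracket contamination (640).
Sum: 108 + 480 + 240 + 63 + 48 + 640 = 1579.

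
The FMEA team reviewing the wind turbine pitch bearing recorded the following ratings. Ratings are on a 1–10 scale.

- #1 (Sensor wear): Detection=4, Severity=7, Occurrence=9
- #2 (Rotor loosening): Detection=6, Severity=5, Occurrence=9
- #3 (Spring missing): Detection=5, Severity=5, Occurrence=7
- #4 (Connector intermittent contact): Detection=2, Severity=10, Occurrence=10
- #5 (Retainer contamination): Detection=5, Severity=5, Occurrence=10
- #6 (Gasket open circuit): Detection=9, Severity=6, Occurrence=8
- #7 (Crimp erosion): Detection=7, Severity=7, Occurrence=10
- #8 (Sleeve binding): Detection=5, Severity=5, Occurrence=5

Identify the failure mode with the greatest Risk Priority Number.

RPN = Severity × Occurrence × Detection:
  #1: 7 × 9 × 4 = 252
  #2: 5 × 9 × 6 = 270
  #3: 5 × 7 × 5 = 175
  #4: 10 × 10 × 2 = 200
  #5: 5 × 10 × 5 = 250
  #6: 6 × 8 × 9 = 432
  #7: 7 × 10 × 7 = 490
  #8: 5 × 5 × 5 = 125
Highest RPN is 490 → #7.

#7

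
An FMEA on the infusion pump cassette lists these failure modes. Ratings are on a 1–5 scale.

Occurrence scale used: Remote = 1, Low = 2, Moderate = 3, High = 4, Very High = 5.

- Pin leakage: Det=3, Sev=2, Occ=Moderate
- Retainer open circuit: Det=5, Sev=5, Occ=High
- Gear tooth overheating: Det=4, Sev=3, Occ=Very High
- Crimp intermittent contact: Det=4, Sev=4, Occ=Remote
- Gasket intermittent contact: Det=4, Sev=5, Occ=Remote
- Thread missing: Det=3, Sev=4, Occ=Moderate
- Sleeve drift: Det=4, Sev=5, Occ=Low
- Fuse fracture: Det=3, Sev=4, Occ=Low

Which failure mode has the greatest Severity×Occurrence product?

Retainer open circuit

Criticality = Severity × Occurrence:
  Pin leakage: 2 × 3 = 6
  Retainer open circuit: 5 × 4 = 20
  Gear tooth overheating: 3 × 5 = 15
  Crimp intermittent contact: 4 × 1 = 4
  Gasket intermittent contact: 5 × 1 = 5
  Thread missing: 4 × 3 = 12
  Sleeve drift: 5 × 2 = 10
  Fuse fracture: 4 × 2 = 8
Highest criticality is 20 → Retainer open circuit.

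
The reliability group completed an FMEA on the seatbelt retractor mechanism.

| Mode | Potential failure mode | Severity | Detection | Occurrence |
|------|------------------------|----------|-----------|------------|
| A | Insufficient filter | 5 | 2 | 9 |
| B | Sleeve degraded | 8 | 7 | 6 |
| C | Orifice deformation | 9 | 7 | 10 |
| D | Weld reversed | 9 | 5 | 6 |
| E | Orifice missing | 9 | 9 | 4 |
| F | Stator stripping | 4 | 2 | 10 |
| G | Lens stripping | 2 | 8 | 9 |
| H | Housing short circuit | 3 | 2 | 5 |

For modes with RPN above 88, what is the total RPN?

1794

RPN = Severity × Occurrence × Detection:
  A: 5 × 9 × 2 = 90
  B: 8 × 6 × 7 = 336
  C: 9 × 10 × 7 = 630
  D: 9 × 6 × 5 = 270
  E: 9 × 4 × 9 = 324
  F: 4 × 10 × 2 = 80
  G: 2 × 9 × 8 = 144
  H: 3 × 5 × 2 = 30
RPN > 88: A (90), B (336), C (630), D (270), E (324), G (144).
Sum: 90 + 336 + 630 + 270 + 324 + 144 = 1794.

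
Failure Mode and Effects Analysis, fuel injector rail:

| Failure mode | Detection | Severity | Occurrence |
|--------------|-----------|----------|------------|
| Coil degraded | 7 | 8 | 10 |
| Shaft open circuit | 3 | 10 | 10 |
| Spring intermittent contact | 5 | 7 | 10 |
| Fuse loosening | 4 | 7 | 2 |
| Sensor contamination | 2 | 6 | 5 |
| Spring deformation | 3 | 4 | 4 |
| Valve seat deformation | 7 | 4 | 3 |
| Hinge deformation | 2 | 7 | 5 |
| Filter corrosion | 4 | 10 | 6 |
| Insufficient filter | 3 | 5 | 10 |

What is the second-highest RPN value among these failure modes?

RPN = Severity × Occurrence × Detection:
  Coil degraded: 8 × 10 × 7 = 560
  Shaft open circuit: 10 × 10 × 3 = 300
  Spring intermittent contact: 7 × 10 × 5 = 350
  Fuse loosening: 7 × 2 × 4 = 56
  Sensor contamination: 6 × 5 × 2 = 60
  Spring deformation: 4 × 4 × 3 = 48
  Valve seat deformation: 4 × 3 × 7 = 84
  Hinge deformation: 7 × 5 × 2 = 70
  Filter corrosion: 10 × 6 × 4 = 240
  Insufficient filter: 5 × 10 × 3 = 150
Sorted descending: 560, 350, 300, 240, 150, 84, 70, 60, 56, 48.
The second-highest RPN is 350 (Spring intermittent contact).

350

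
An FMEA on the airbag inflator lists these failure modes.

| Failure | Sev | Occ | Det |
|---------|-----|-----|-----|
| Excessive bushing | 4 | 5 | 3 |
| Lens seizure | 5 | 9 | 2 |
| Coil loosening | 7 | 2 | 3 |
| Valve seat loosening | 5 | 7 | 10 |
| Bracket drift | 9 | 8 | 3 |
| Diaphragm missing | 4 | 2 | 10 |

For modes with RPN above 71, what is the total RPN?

736

RPN = Severity × Occurrence × Detection:
  Excessive bushing: 4 × 5 × 3 = 60
  Lens seizure: 5 × 9 × 2 = 90
  Coil loosening: 7 × 2 × 3 = 42
  Valve seat loosening: 5 × 7 × 10 = 350
  Bracket drift: 9 × 8 × 3 = 216
  Diaphragm missing: 4 × 2 × 10 = 80
RPN > 71: Lens seizure (90), Valve seat loosening (350), Bracket drift (216), Diaphragm missing (80).
Sum: 90 + 350 + 216 + 80 = 736.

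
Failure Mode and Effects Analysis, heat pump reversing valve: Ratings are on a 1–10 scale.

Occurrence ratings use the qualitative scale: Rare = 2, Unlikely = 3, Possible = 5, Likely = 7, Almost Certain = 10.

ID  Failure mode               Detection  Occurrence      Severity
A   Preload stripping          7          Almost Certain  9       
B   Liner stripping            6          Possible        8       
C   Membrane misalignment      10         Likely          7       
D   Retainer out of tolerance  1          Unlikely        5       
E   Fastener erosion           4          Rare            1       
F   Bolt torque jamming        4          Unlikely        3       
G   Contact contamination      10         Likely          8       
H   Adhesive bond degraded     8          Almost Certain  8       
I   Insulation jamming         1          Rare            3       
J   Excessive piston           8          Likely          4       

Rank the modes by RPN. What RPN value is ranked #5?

240

RPN = Severity × Occurrence × Detection:
  A: 9 × 10 × 7 = 630
  B: 8 × 5 × 6 = 240
  C: 7 × 7 × 10 = 490
  D: 5 × 3 × 1 = 15
  E: 1 × 2 × 4 = 8
  F: 3 × 3 × 4 = 36
  G: 8 × 7 × 10 = 560
  H: 8 × 10 × 8 = 640
  I: 3 × 2 × 1 = 6
  J: 4 × 7 × 8 = 224
Sorted descending: 640, 630, 560, 490, 240, 224, 36, 15, 8, 6.
The fifth-highest RPN is 240 (B).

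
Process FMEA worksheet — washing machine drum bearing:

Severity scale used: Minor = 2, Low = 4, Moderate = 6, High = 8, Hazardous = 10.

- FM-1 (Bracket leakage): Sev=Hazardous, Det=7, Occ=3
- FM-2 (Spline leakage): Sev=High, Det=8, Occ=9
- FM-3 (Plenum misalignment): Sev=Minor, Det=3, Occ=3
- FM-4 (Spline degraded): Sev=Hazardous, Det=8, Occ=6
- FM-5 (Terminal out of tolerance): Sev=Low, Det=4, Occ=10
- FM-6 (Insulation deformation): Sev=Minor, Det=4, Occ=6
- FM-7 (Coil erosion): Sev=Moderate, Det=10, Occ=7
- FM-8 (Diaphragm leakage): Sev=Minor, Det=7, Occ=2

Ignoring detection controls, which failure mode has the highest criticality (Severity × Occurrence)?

FM-2

Criticality = Severity × Occurrence:
  FM-1: 10 × 3 = 30
  FM-2: 8 × 9 = 72
  FM-3: 2 × 3 = 6
  FM-4: 10 × 6 = 60
  FM-5: 4 × 10 = 40
  FM-6: 2 × 6 = 12
  FM-7: 6 × 7 = 42
  FM-8: 2 × 2 = 4
Highest criticality is 72 → FM-2.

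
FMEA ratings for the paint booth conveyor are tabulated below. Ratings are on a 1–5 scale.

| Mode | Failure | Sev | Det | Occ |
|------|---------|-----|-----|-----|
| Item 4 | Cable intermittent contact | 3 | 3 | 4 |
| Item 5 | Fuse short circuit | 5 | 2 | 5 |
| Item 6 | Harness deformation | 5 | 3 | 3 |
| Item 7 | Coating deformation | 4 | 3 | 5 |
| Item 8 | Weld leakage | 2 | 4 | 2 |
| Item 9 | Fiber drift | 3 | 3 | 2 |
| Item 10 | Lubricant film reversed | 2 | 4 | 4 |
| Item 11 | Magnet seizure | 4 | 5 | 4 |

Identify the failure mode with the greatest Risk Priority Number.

RPN = Severity × Occurrence × Detection:
  Item 4: 3 × 4 × 3 = 36
  Item 5: 5 × 5 × 2 = 50
  Item 6: 5 × 3 × 3 = 45
  Item 7: 4 × 5 × 3 = 60
  Item 8: 2 × 2 × 4 = 16
  Item 9: 3 × 2 × 3 = 18
  Item 10: 2 × 4 × 4 = 32
  Item 11: 4 × 4 × 5 = 80
Highest RPN is 80 → Item 11.

Item 11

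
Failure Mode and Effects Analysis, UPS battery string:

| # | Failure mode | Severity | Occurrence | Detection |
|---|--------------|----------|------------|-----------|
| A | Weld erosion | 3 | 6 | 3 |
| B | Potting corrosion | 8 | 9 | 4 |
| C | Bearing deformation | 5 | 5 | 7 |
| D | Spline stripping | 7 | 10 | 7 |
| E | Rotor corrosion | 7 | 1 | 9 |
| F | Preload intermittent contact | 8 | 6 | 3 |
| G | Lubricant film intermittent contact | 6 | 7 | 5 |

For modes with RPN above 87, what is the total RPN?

1307

RPN = Severity × Occurrence × Detection:
  A: 3 × 6 × 3 = 54
  B: 8 × 9 × 4 = 288
  C: 5 × 5 × 7 = 175
  D: 7 × 10 × 7 = 490
  E: 7 × 1 × 9 = 63
  F: 8 × 6 × 3 = 144
  G: 6 × 7 × 5 = 210
RPN > 87: B (288), C (175), D (490), F (144), G (210).
Sum: 288 + 175 + 490 + 144 + 210 = 1307.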